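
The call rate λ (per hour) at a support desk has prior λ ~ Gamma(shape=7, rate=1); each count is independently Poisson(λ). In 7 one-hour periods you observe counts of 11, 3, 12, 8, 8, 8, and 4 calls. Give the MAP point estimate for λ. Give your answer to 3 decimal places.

Σxᵢ = 11+3+12+8+8+8+4 = 54, with n = 7.
Posterior ∝ λ^6e^(−1λ) · λ^54e^(−7λ) = λ^60e^(−8λ), i.e. Gamma(shape=61, rate=8).
The mode of a Gamma(a, b) with a ≥ 1 (shape–rate) is (a−1)/b = 60/8 ≈ 7.500.

λ̂_MAP = 7.500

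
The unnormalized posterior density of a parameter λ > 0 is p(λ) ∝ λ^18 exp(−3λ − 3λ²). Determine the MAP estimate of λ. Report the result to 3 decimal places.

λ̂_MAP = 1.500

ℓ'(λ) = 18/λ − 3 − 6λ. Setting this to zero and multiplying by λ: 6λ² + 3λ − 18 = 0.
λ = (−3 + √(3² + 4·6·18)) / (2·6) = (−3 + √441) / 12 = (−3 + 21)/12 = 3/2.
ℓ''(λ) = −18/λ² − 6 < 0, confirming a maximum.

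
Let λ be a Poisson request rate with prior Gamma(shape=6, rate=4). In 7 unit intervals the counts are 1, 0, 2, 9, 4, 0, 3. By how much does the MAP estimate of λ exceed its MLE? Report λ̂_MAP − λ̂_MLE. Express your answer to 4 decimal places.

Σxᵢ = 19. Posterior is Gamma(25, 11); MAP = (25−1)/11 = 24/11 ≈ 2.18182.
MLE = x̄ = 19/7 ≈ 2.71429.
Difference = 24/11 − 19/7 = -41/77 ≈ -0.5325.

MAP − MLE = -0.5325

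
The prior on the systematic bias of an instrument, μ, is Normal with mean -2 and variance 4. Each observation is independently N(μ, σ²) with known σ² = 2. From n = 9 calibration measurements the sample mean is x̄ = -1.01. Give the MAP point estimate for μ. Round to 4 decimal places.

μ̂_MAP = -1.0621

n = 9, x̄ = -1.01.
For a Normal prior and Normal likelihood with known variance, the posterior is Normal; its mode equals its mean, the precision-weighted average.
Prior precision 1/σ₀² = 1/4 = 0.25; data precision n/σ² = 9/2 = 4.5.
μ̂ = (0.25·(-2) + 4.5·(-1.01)) / (0.25 + 4.5) = (-5.045)/4.75 = -1009/950 ≈ -1.0621.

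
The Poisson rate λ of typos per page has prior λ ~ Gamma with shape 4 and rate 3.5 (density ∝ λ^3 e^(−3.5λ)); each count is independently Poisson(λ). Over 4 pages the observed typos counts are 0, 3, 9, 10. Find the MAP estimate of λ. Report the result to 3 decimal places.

Σxᵢ = 0+3+9+10 = 22, with n = 4.
Posterior ∝ λ^3e^(−3.5λ) · λ^22e^(−4λ) = λ^25e^(−7.5λ), i.e. Gamma(shape=26, rate=7.5).
The mode of a Gamma(a, b) with a ≥ 1 (shape–rate) is (a−1)/b = 25/7.5 ≈ 3.333.

λ̂_MAP = 3.333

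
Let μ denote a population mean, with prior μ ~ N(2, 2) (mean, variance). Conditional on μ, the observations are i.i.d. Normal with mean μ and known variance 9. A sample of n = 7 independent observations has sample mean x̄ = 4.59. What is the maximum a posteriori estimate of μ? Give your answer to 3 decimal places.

n = 7, x̄ = 4.59.
For a Normal prior and Normal likelihood with known variance, the posterior is Normal; its mode equals its mean, the precision-weighted average.
Prior precision 1/σ₀² = 1/2 = 0.5; data precision n/σ² = 7/9.
μ̂ = (0.5·2 + (7/9)·4.59) / (0.5 + 7/9) = 4.57/(23/18) = 4113/1150 ≈ 3.577.

μ̂_MAP = 3.577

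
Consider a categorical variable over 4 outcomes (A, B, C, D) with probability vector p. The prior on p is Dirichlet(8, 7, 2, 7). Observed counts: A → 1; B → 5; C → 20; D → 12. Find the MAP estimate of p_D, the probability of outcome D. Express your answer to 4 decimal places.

MAP estimate of p_D = 0.3103

The posterior is Dirichlet(αᵢ + nᵢ) = Dirichlet(9, 12, 22, 19).
For a Dirichlet(a₁,…,a_K) with all aᵢ > 1, the mode has j-th component (aⱼ − 1)/(Σaᵢ − K).
Here Σaᵢ = 62 and K = 4, so p_D = (19 − 1)/(62 − 4) = 18/58 ≈ 0.3103.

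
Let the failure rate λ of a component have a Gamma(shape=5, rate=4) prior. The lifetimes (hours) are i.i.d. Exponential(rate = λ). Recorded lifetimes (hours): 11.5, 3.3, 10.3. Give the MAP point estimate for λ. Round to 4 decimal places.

λ̂_MAP = 0.2405

The Exponential(rate=λ) likelihood is ∝ λ^n e^(−λΣtᵢ). Here n = 3 and Σtᵢ = 11.5 + 3.3 + 10.3 = 25.1.
Posterior ∝ λ^4e^(−4λ) · λ^3e^(−25.1λ) = λ^7e^(−29.1λ), i.e. Gamma(8, 29.1).
Mode = (a−1)/b = 7/29.1 ≈ 0.2405.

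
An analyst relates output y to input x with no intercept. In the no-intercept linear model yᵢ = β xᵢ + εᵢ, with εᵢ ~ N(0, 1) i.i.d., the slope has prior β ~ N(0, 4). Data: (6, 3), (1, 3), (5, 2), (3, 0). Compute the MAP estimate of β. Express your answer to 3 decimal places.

log p(β | y) = −Σ(yᵢ − βxᵢ)²/(2·1) − β²/(2·4) + const.
Setting the derivative to zero: Σxᵢ(yᵢ − βxᵢ)/1 − β/4 = 0, so β = Σxᵢyᵢ / (Σxᵢ² + σ²/τ²).
Σxᵢyᵢ = 6·3 + 1·3 + 5·2 + 3·0 = 31; Σxᵢ² = 71; σ²/τ² = 0.25.
β̂_MAP = 31 / (71 + 0.25) = 31/71.25 ≈ 0.435.

β̂_MAP = 0.435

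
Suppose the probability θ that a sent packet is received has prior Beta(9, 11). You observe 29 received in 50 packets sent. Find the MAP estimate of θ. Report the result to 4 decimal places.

Prior: Beta(9, 11).
Data: 29 successes in 50 trials. The binomial likelihood contributes θ^29(1−θ)^21, so the posterior is Beta(9+29, 11+21) = Beta(38, 32).
For Beta(a, b) with a, b > 1 the mode is (a−1)/(a+b−2) = 37/68 ≈ 0.5441.

θ̂_MAP = 0.5441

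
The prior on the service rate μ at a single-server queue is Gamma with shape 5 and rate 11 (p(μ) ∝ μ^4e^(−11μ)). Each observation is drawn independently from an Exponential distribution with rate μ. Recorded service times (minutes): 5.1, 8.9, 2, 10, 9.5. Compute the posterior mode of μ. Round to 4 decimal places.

The Exponential(rate=μ) likelihood is ∝ μ^n e^(−μΣtᵢ). Here n = 5 and Σtᵢ = 5.1 + 8.9 + 2 + 10 + 9.5 = 35.5.
Posterior ∝ μ^4e^(−11μ) · μ^5e^(−35.5μ) = μ^9e^(−46.5μ), i.e. Gamma(10, 46.5).
Mode = (a−1)/b = 9/46.5 ≈ 0.1935.

μ̂_MAP = 0.1935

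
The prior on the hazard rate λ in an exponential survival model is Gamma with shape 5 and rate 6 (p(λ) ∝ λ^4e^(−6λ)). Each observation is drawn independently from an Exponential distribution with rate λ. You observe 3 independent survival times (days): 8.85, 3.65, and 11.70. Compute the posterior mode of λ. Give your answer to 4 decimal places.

λ̂_MAP = 0.2318

The Exponential(rate=λ) likelihood is ∝ λ^n e^(−λΣtᵢ). Here n = 3 and Σtᵢ = 8.85 + 3.65 + 11.70 = 24.20.
Posterior ∝ λ^4e^(−6λ) · λ^3e^(−24.20λ) = λ^7e^(−30.20λ), i.e. Gamma(8, 30.20).
Mode = (a−1)/b = 7/30.20 ≈ 0.2318.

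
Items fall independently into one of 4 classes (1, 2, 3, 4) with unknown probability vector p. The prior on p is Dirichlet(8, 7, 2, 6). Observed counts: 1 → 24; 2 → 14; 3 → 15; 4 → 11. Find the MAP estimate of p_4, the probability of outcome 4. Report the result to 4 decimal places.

The posterior is Dirichlet(αᵢ + nᵢ) = Dirichlet(32, 21, 17, 17).
For a Dirichlet(a₁,…,a_K) with all aᵢ > 1, the mode has j-th component (aⱼ − 1)/(Σaᵢ − K).
Here Σaᵢ = 87 and K = 4, so p_4 = (17 − 1)/(87 − 4) = 16/83 ≈ 0.1928.

MAP estimate: 0.1928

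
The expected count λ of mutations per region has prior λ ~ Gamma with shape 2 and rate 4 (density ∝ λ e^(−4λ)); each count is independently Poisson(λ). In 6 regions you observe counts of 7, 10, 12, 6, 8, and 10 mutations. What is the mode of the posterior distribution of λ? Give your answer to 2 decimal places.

Σxᵢ = 7+10+12+6+8+10 = 53, with n = 6.
Posterior ∝ λe^(−4λ) · λ^53e^(−6λ) = λ^54e^(−10λ), i.e. Gamma(shape=55, rate=10).
The mode of a Gamma(a, b) with a ≥ 1 (shape–rate) is (a−1)/b = 54/10 ≈ 5.40.

λ̂_MAP = 5.40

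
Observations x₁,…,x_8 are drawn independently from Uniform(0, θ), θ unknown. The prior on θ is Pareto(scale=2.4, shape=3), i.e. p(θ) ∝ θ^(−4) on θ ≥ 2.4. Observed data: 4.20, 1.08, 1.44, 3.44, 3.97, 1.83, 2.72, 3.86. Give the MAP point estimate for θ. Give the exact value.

The Uniform(0, θ) likelihood is θ^(−n) for θ ≥ max(xᵢ), zero otherwise. Here max(xᵢ) = 4.20.
Posterior ∝ θ^(−4) · θ^(−8) = θ^(−12) on θ ≥ max(2.4, 4.20) = 4.20.
This density is strictly decreasing in θ, so the posterior mode lies at the lower boundary of the support.

θ̂_MAP = 4.20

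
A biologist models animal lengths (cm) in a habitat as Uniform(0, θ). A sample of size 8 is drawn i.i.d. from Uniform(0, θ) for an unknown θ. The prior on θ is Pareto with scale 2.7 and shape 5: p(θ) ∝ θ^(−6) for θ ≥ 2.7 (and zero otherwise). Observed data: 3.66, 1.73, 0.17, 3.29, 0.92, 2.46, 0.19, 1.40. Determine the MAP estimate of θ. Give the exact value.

The Uniform(0, θ) likelihood is θ^(−n) for θ ≥ max(xᵢ), zero otherwise. Here max(xᵢ) = 3.66.
Posterior ∝ θ^(−6) · θ^(−8) = θ^(−14) on θ ≥ max(2.7, 3.66) = 3.66.
This density is strictly decreasing in θ, so the posterior mode lies at the lower boundary of the support.

θ̂_MAP = 3.66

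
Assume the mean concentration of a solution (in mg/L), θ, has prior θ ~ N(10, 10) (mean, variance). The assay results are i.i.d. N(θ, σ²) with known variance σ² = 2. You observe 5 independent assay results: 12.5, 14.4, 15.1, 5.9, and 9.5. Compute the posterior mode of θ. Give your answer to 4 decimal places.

θ̂_MAP = 11.4231

n = 5; x̄ = (12.5 + 14.4 + 15.1 + 5.9 + 9.5)/5 = 57.4/5 = 11.48.
For a Normal prior and Normal likelihood with known variance, the posterior is Normal; its mode equals its mean, the precision-weighted average.
Prior precision 1/σ₀² = 1/10 = 0.1; data precision n/σ² = 5/2 = 2.5.
θ̂ = (0.1·10 + 2.5·11.48) / (0.1 + 2.5) = 29.7/2.6 = 297/26 ≈ 11.4231.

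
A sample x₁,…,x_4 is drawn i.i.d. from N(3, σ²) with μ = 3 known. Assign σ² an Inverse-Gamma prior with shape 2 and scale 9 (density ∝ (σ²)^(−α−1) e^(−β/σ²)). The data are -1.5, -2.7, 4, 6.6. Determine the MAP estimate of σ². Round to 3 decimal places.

σ̂²_MAP = 8.470

Sum of squared deviations about the known mean: SS = (-1.5−3)² + (-2.7−3)² + (4−3)² + (6.6−3)² = 66.7.
The Normal likelihood contributes (σ²)^(−n/2) exp(−SS/(2σ²)), so the posterior is Inverse-Gamma(α + n/2, β + SS/2) = Inverse-Gamma(4, 42.35).
The mode of Inverse-Gamma(a, b) is b/(a+1) = 42.35/5 ≈ 8.470.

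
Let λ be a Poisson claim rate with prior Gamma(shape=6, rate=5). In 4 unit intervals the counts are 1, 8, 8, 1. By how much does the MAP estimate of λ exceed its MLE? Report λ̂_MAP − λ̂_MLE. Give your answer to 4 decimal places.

Σxᵢ = 18. Posterior is Gamma(24, 9); MAP = (24−1)/9 = 23/9 ≈ 2.55556.
MLE = x̄ = 18/4 ≈ 4.50000.
Difference = 23/9 − 18/4 = -35/18 ≈ -1.9444.

MAP − MLE = -1.9444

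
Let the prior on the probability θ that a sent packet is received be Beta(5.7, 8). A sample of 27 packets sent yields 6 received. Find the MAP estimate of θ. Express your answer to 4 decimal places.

θ̂_MAP = 0.2765

Prior: Beta(5.7, 8).
Data: 6 successes in 27 trials. The binomial likelihood contributes θ^6(1−θ)^21, so the posterior is Beta(5.7+6, 8+21) = Beta(11.7, 29).
For Beta(a, b) with a, b > 1 the mode is (a−1)/(a+b−2) = 10.7/38.7 ≈ 0.2765.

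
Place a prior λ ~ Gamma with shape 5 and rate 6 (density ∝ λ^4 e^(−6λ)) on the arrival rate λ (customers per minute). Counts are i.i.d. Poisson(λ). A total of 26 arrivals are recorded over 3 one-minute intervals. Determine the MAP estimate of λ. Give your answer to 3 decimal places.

Σxᵢ = 26, n = 3.
Posterior ∝ λ^4e^(−6λ) · λ^26e^(−3λ) = λ^30e^(−9λ), i.e. Gamma(shape=31, rate=9).
The mode of a Gamma(a, b) with a ≥ 1 (shape–rate) is (a−1)/b = 30/9 ≈ 3.333.

λ̂_MAP = 3.333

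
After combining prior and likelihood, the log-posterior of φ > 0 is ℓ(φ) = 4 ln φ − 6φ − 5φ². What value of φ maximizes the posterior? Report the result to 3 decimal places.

φ̂_MAP = 0.400

ℓ'(φ) = 4/φ − 6 − 10φ. Setting this to zero and multiplying by φ: 10φ² + 6φ − 4 = 0.
φ = (−6 + √(6² + 4·10·4)) / (2·10) = (−6 + √196) / 20 = (−6 + 14)/20 = 2/5.
ℓ''(φ) = −4/φ² − 10 < 0, confirming a maximum.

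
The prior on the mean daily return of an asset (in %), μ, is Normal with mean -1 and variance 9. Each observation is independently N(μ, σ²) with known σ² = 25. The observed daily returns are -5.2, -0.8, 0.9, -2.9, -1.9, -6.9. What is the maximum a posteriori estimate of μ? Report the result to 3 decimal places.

μ̂_MAP = -2.230

n = 6; x̄ = ((-5.2) + (-0.8) + 0.9 + (-2.9) + (-1.9) + (-6.9))/6 = -16.8/6 = -2.8.
For a Normal prior and Normal likelihood with known variance, the posterior is Normal; its mode equals its mean, the precision-weighted average.
Prior precision 1/σ₀² = 1/9; data precision n/σ² = 6/25 = 0.24.
μ̂ = ((1/9)·(-1) + 0.24·(-2.8)) / (1/9 + 0.24) = (-881/1125)/(79/225) = -881/395 ≈ -2.230.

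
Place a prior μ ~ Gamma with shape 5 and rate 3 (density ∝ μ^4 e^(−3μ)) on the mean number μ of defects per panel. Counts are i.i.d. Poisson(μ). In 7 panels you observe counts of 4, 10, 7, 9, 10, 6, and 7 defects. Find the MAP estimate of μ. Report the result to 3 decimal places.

μ̂_MAP = 5.700

Σxᵢ = 4+10+7+9+10+6+7 = 53, with n = 7.
Posterior ∝ μ^4e^(−3μ) · μ^53e^(−7μ) = μ^57e^(−10μ), i.e. Gamma(shape=58, rate=10).
The mode of a Gamma(a, b) with a ≥ 1 (shape–rate) is (a−1)/b = 57/10 ≈ 5.700.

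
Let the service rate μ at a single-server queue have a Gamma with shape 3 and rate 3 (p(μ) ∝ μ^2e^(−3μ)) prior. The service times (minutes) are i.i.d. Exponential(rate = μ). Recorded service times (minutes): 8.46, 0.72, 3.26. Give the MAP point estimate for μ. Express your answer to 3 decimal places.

The Exponential(rate=μ) likelihood is ∝ μ^n e^(−μΣtᵢ). Here n = 3 and Σtᵢ = 8.46 + 0.72 + 3.26 = 12.44.
Posterior ∝ μ^2e^(−3μ) · μ^3e^(−12.44μ) = μ^5e^(−15.44μ), i.e. Gamma(6, 15.44).
Mode = (a−1)/b = 5/15.44 ≈ 0.324.

μ̂_MAP = 0.324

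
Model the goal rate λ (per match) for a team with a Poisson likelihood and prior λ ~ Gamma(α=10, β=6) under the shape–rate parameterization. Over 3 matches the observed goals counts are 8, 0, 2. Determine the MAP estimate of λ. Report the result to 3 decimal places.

λ̂_MAP = 2.111

Σxᵢ = 8+0+2 = 10, with n = 3.
Posterior ∝ λ^9e^(−6λ) · λ^10e^(−3λ) = λ^19e^(−9λ), i.e. Gamma(shape=20, rate=9).
The mode of a Gamma(a, b) with a ≥ 1 (shape–rate) is (a−1)/b = 19/9 ≈ 2.111.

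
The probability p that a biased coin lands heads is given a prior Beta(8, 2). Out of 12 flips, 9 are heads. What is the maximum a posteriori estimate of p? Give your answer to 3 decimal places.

Prior: Beta(8, 2).
Data: 9 successes in 12 trials. The binomial likelihood contributes p^9(1−p)^3, so the posterior is Beta(8+9, 2+3) = Beta(17, 5).
For Beta(a, b) with a, b > 1 the mode is (a−1)/(a+b−2) = 16/20 ≈ 0.800.

p̂_MAP = 0.800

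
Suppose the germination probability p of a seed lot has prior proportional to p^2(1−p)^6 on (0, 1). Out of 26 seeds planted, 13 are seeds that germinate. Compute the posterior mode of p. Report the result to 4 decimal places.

The prior density ∝ p^2(1−p)^6 is the kernel of Beta(3, 7).
Data: 13 successes in 26 trials. The binomial likelihood contributes p^13(1−p)^13, so the posterior is Beta(3+13, 7+13) = Beta(16, 20).
For Beta(a, b) with a, b > 1 the mode is (a−1)/(a+b−2) = 15/34 ≈ 0.4412.

p̂_MAP = 0.4412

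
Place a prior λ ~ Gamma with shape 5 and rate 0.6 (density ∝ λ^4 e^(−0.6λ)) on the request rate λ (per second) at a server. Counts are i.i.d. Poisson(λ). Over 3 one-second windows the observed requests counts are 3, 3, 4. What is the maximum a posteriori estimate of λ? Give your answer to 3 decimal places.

λ̂_MAP = 3.889

Σxᵢ = 3+3+4 = 10, with n = 3.
Posterior ∝ λ^4e^(−0.6λ) · λ^10e^(−3λ) = λ^14e^(−3.6λ), i.e. Gamma(shape=15, rate=3.6).
The mode of a Gamma(a, b) with a ≥ 1 (shape–rate) is (a−1)/b = 14/3.6 ≈ 3.889.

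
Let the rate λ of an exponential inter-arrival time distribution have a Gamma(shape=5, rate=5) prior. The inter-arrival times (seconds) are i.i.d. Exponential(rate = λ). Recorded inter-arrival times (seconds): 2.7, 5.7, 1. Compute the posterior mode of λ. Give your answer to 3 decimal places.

λ̂_MAP = 0.486

The Exponential(rate=λ) likelihood is ∝ λ^n e^(−λΣtᵢ). Here n = 3 and Σtᵢ = 2.7 + 5.7 + 1 = 9.4.
Posterior ∝ λ^4e^(−5λ) · λ^3e^(−9.4λ) = λ^7e^(−14.4λ), i.e. Gamma(8, 14.4).
Mode = (a−1)/b = 7/14.4 ≈ 0.486.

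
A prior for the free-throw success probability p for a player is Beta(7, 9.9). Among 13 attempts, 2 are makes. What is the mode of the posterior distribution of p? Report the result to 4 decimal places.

Prior: Beta(7, 9.9).
Data: 2 successes in 13 trials. The binomial likelihood contributes p^2(1−p)^11, so the posterior is Beta(7+2, 9.9+11) = Beta(9, 20.9).
For Beta(a, b) with a, b > 1 the mode is (a−1)/(a+b−2) = 8/27.9 ≈ 0.2867.

p̂_MAP = 0.2867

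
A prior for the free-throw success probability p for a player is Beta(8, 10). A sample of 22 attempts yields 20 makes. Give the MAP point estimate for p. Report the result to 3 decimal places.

Prior: Beta(8, 10).
Data: 20 successes in 22 trials. The binomial likelihood contributes p^20(1−p)^2, so the posterior is Beta(8+20, 10+2) = Beta(28, 12).
For Beta(a, b) with a, b > 1 the mode is (a−1)/(a+b−2) = 27/38 ≈ 0.711.

p̂_MAP = 0.711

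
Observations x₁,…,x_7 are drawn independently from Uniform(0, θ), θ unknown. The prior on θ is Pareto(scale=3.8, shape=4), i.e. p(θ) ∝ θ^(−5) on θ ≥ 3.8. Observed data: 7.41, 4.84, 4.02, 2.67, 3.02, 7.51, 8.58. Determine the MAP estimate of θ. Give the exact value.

θ̂_MAP = 8.58

The Uniform(0, θ) likelihood is θ^(−n) for θ ≥ max(xᵢ), zero otherwise. Here max(xᵢ) = 8.58.
Posterior ∝ θ^(−5) · θ^(−7) = θ^(−12) on θ ≥ max(3.8, 8.58) = 8.58.
This density is strictly decreasing in θ, so the posterior mode lies at the lower boundary of the support.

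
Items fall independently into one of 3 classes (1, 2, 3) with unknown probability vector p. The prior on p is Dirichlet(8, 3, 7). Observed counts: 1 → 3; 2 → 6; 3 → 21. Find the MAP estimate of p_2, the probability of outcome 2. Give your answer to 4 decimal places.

The posterior is Dirichlet(αᵢ + nᵢ) = Dirichlet(11, 9, 28).
For a Dirichlet(a₁,…,a_K) with all aᵢ > 1, the mode has j-th component (aⱼ − 1)/(Σaᵢ − K).
Here Σaᵢ = 48 and K = 3, so p_2 = (9 − 1)/(48 − 3) = 8/45 ≈ 0.1778.

MAP estimate: 0.1778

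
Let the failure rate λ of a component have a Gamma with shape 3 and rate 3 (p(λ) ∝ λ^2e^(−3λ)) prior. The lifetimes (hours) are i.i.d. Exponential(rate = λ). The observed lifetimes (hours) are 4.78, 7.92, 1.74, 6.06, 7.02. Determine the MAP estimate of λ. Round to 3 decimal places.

The Exponential(rate=λ) likelihood is ∝ λ^n e^(−λΣtᵢ). Here n = 5 and Σtᵢ = 4.78 + 7.92 + 1.74 + 6.06 + 7.02 = 27.52.
Posterior ∝ λ^2e^(−3λ) · λ^5e^(−27.52λ) = λ^7e^(−30.52λ), i.e. Gamma(8, 30.52).
Mode = (a−1)/b = 7/30.52 ≈ 0.229.

λ̂_MAP = 0.229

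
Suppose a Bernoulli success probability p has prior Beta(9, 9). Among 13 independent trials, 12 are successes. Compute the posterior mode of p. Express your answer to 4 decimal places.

Prior: Beta(9, 9).
Data: 12 successes in 13 trials. The binomial likelihood contributes p^12(1−p)^1, so the posterior is Beta(9+12, 9+1) = Beta(21, 10).
For Beta(a, b) with a, b > 1 the mode is (a−1)/(a+b−2) = 20/29 ≈ 0.6897.

p̂_MAP = 0.6897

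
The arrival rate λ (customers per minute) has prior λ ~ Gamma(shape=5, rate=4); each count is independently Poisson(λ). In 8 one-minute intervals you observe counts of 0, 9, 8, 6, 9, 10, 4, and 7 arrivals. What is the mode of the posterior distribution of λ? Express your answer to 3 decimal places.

λ̂_MAP = 4.750

Σxᵢ = 0+9+8+6+9+10+4+7 = 53, with n = 8.
Posterior ∝ λ^4e^(−4λ) · λ^53e^(−8λ) = λ^57e^(−12λ), i.e. Gamma(shape=58, rate=12).
The mode of a Gamma(a, b) with a ≥ 1 (shape–rate) is (a−1)/b = 57/12 ≈ 4.750.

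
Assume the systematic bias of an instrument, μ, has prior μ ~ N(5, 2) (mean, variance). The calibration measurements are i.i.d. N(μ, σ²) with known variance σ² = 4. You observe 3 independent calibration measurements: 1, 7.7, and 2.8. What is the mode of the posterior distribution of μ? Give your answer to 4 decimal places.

μ̂_MAP = 4.3000

n = 3; x̄ = (1 + 7.7 + 2.8)/3 = 11.5/3 = 23/6 ≈ 3.8333.
For a Normal prior and Normal likelihood with known variance, the posterior is Normal; its mode equals its mean, the precision-weighted average.
Prior precision 1/σ₀² = 1/2 = 0.5; data precision n/σ² = 3/4 = 0.75.
μ̂ = (0.5·5 + 0.75·(23/6)) / (0.5 + 0.75) = 5.375/1.25 = 4.3000.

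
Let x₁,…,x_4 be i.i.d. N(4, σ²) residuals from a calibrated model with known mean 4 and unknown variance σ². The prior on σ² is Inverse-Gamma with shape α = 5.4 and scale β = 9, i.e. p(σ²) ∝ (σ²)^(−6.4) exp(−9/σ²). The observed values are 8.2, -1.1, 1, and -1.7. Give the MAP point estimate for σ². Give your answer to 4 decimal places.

Sum of squared deviations about the known mean: SS = (8.2−4)² + (-1.1−4)² + (1−4)² + (-1.7−4)² = 85.14.
The Normal likelihood contributes (σ²)^(−n/2) exp(−SS/(2σ²)), so the posterior is Inverse-Gamma(α + n/2, β + SS/2) = Inverse-Gamma(7.4, 51.57).
The mode of Inverse-Gamma(a, b) is b/(a+1) = 51.57/8.4 ≈ 6.1393.

σ̂²_MAP = 6.1393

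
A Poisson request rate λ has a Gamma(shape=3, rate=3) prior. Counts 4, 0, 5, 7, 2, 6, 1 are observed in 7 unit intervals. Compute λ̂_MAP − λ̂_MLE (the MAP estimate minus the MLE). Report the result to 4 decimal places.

MAP − MLE = -0.8714

Σxᵢ = 25. Posterior is Gamma(28, 10); MAP = (28−1)/10 = 27/10 ≈ 2.70000.
MLE = x̄ = 25/7 ≈ 3.57143.
Difference = 27/10 − 25/7 = -61/70 ≈ -0.8714.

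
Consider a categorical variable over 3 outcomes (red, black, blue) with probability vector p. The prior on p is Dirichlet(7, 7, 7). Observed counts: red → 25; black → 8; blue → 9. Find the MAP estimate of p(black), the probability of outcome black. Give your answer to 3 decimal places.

The posterior is Dirichlet(αᵢ + nᵢ) = Dirichlet(32, 15, 16).
For a Dirichlet(a₁,…,a_K) with all aᵢ > 1, the mode has j-th component (aⱼ − 1)/(Σaᵢ − K).
Here Σaᵢ = 63 and K = 3, so p(black) = (15 − 1)/(63 − 3) = 14/60 ≈ 0.233.

MAP estimate of p(black) = 0.233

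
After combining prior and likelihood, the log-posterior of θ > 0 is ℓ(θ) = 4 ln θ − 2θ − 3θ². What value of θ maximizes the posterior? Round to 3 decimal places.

ℓ'(θ) = 4/θ − 2 − 6θ. Setting this to zero and multiplying by θ: 6θ² + 2θ − 4 = 0.
θ = (−2 + √(2² + 4·6·4)) / (2·6) = (−2 + √100) / 12 = (−2 + 10)/12 = 2/3.
ℓ''(θ) = −4/θ² − 6 < 0, confirming a maximum.

θ̂_MAP = 0.667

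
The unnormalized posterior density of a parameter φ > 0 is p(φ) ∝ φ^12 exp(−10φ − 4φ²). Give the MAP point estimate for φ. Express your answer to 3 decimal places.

φ̂_MAP = 0.750

ℓ'(φ) = 12/φ − 10 − 8φ. Setting this to zero and multiplying by φ: 8φ² + 10φ − 12 = 0.
φ = (−10 + √(10² + 4·8·12)) / (2·8) = (−10 + √484) / 16 = (−10 + 22)/16 = 3/4.
ℓ''(φ) = −12/φ² − 8 < 0, confirming a maximum.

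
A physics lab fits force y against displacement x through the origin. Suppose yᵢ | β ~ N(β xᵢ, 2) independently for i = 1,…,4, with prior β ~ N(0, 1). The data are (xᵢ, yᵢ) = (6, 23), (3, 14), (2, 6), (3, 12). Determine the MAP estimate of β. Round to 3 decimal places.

β̂_MAP = 3.800

log p(β | y) = −Σ(yᵢ − βxᵢ)²/(2·2) − β²/(2·1) + const.
Setting the derivative to zero: Σxᵢ(yᵢ − βxᵢ)/2 − β/1 = 0, so β = Σxᵢyᵢ / (Σxᵢ² + σ²/τ²).
Σxᵢyᵢ = 6·23 + 3·14 + 2·6 + 3·12 = 228; Σxᵢ² = 58; σ²/τ² = 2.
β̂_MAP = 228 / (58 + 2) = 228/60 ≈ 3.800.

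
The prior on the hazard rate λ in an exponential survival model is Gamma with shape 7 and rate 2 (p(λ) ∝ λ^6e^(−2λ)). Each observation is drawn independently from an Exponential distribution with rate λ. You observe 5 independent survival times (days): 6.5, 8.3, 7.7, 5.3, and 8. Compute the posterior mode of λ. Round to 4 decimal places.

The Exponential(rate=λ) likelihood is ∝ λ^n e^(−λΣtᵢ). Here n = 5 and Σtᵢ = 6.5 + 8.3 + 7.7 + 5.3 + 8 = 35.8.
Posterior ∝ λ^6e^(−2λ) · λ^5e^(−35.8λ) = λ^11e^(−37.8λ), i.e. Gamma(12, 37.8).
Mode = (a−1)/b = 11/37.8 ≈ 0.2910.

λ̂_MAP = 0.2910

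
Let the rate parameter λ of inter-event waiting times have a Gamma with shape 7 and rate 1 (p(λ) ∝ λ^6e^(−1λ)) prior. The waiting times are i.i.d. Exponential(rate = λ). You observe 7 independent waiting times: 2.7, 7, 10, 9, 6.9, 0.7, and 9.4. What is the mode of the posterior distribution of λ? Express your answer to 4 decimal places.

The Exponential(rate=λ) likelihood is ∝ λ^n e^(−λΣtᵢ). Here n = 7 and Σtᵢ = 2.7 + 7 + 10 + 9 + 6.9 + 0.7 + 9.4 = 45.7.
Posterior ∝ λ^6e^(−1λ) · λ^7e^(−45.7λ) = λ^13e^(−46.7λ), i.e. Gamma(14, 46.7).
Mode = (a−1)/b = 13/46.7 ≈ 0.2784.

λ̂_MAP = 0.2784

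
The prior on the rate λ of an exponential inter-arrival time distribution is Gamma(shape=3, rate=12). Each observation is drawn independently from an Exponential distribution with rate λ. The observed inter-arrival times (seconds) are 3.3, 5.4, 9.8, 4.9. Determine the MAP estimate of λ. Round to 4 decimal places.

The Exponential(rate=λ) likelihood is ∝ λ^n e^(−λΣtᵢ). Here n = 4 and Σtᵢ = 3.3 + 5.4 + 9.8 + 4.9 = 23.4.
Posterior ∝ λ^2e^(−12λ) · λ^4e^(−23.4λ) = λ^6e^(−35.4λ), i.e. Gamma(7, 35.4).
Mode = (a−1)/b = 6/35.4 ≈ 0.1695.

λ̂_MAP = 0.1695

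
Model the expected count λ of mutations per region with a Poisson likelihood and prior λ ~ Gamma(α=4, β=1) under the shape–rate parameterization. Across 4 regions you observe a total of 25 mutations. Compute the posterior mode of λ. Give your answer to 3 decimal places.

λ̂_MAP = 5.600

Σxᵢ = 25, n = 4.
Posterior ∝ λ^3e^(−1λ) · λ^25e^(−4λ) = λ^28e^(−5λ), i.e. Gamma(shape=29, rate=5).
The mode of a Gamma(a, b) with a ≥ 1 (shape–rate) is (a−1)/b = 28/5 ≈ 5.600.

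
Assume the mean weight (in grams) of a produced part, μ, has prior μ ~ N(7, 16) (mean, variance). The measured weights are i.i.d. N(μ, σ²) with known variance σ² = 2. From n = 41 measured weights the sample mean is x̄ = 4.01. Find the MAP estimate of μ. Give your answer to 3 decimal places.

μ̂_MAP = 4.019

n = 41, x̄ = 4.01.
For a Normal prior and Normal likelihood with known variance, the posterior is Normal; its mode equals its mean, the precision-weighted average.
Prior precision 1/σ₀² = 1/16 = 0.0625; data precision n/σ² = 41/2 = 20.5.
μ̂ = (0.0625·7 + 20.5·4.01) / (0.0625 + 20.5) = 82.6425/20.5625 = 33057/8225 ≈ 4.019.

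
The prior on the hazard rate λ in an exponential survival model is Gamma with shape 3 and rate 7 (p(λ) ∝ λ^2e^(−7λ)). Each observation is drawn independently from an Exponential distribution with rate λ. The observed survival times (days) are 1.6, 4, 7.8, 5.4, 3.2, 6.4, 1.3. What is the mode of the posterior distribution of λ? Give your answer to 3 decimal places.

The Exponential(rate=λ) likelihood is ∝ λ^n e^(−λΣtᵢ). Here n = 7 and Σtᵢ = 1.6 + 4 + 7.8 + 5.4 + 3.2 + 6.4 + 1.3 = 29.7.
Posterior ∝ λ^2e^(−7λ) · λ^7e^(−29.7λ) = λ^9e^(−36.7λ), i.e. Gamma(10, 36.7).
Mode = (a−1)/b = 9/36.7 ≈ 0.245.

λ̂_MAP = 0.245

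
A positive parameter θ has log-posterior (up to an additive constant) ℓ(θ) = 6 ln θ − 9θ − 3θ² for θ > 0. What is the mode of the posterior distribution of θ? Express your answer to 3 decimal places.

θ̂_MAP = 0.500

ℓ'(θ) = 6/θ − 9 − 6θ. Setting this to zero and multiplying by θ: 6θ² + 9θ − 6 = 0.
θ = (−9 + √(9² + 4·6·6)) / (2·6) = (−9 + √225) / 12 = (−9 + 15)/12 = 1/2.
ℓ''(θ) = −6/θ² − 6 < 0, confirming a maximum.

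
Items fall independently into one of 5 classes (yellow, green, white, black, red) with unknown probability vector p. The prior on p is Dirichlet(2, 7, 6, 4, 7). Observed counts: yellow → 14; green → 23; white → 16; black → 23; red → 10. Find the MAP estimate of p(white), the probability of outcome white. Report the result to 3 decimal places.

The posterior is Dirichlet(αᵢ + nᵢ) = Dirichlet(16, 30, 22, 27, 17).
For a Dirichlet(a₁,…,a_K) with all aᵢ > 1, the mode has j-th component (aⱼ − 1)/(Σaᵢ − K).
Here Σaᵢ = 112 and K = 5, so p(white) = (22 − 1)/(112 − 5) = 21/107 ≈ 0.196.

MAP estimate of p(white) = 0.196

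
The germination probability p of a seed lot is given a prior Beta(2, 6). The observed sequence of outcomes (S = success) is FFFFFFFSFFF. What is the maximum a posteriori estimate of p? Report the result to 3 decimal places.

p̂_MAP = 0.118

Prior: Beta(2, 6).
Data: 1 success in 11 trials (from the sequence). The binomial likelihood contributes p(1−p)^10, so the posterior is Beta(2+1, 6+10) = Beta(3, 16).
For Beta(a, b) with a, b > 1 the mode is (a−1)/(a+b−2) = 2/17 ≈ 0.118.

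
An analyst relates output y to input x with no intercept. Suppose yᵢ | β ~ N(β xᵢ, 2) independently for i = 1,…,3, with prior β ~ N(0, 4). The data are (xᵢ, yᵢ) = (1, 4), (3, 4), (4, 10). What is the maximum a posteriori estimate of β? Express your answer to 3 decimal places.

β̂_MAP = 2.113

log p(β | y) = −Σ(yᵢ − βxᵢ)²/(2·2) − β²/(2·4) + const.
Setting the derivative to zero: Σxᵢ(yᵢ − βxᵢ)/2 − β/4 = 0, so β = Σxᵢyᵢ / (Σxᵢ² + σ²/τ²).
Σxᵢyᵢ = 1·4 + 3·4 + 4·10 = 56; Σxᵢ² = 26; σ²/τ² = 0.5.
β̂_MAP = 56 / (26 + 0.5) = 56/26.5 ≈ 2.113.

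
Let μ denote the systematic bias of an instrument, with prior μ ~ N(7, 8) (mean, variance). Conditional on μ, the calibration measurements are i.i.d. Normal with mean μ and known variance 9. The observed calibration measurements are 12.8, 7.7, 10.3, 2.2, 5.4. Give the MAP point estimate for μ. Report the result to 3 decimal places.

μ̂_MAP = 7.555

n = 5; x̄ = (12.8 + 7.7 + 10.3 + 2.2 + 5.4)/5 = 38.4/5 = 7.68.
For a Normal prior and Normal likelihood with known variance, the posterior is Normal; its mode equals its mean, the precision-weighted average.
Prior precision 1/σ₀² = 1/8 = 0.125; data precision n/σ² = 5/9.
μ̂ = (0.125·7 + (5/9)·7.68) / (0.125 + 5/9) = (617/120)/(49/72) = 1851/245 ≈ 7.555.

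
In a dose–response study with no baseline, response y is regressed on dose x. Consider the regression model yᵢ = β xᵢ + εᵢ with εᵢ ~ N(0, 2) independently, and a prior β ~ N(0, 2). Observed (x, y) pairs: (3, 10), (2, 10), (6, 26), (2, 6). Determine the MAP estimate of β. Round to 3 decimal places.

β̂_MAP = 4.037

log p(β | y) = −Σ(yᵢ − βxᵢ)²/(2·2) − β²/(2·2) + const.
Setting the derivative to zero: Σxᵢ(yᵢ − βxᵢ)/2 − β/2 = 0, so β = Σxᵢyᵢ / (Σxᵢ² + σ²/τ²).
Σxᵢyᵢ = 3·10 + 2·10 + 6·26 + 2·6 = 218; Σxᵢ² = 53; σ²/τ² = 1.
β̂_MAP = 218 / (53 + 1) = 218/54 ≈ 4.037.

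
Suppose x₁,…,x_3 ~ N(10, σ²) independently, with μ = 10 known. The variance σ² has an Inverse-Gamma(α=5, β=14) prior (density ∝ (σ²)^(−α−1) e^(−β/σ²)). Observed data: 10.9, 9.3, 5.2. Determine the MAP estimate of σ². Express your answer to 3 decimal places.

σ̂²_MAP = 3.489

Sum of squared deviations about the known mean: SS = (10.9−10)² + (9.3−10)² + (5.2−10)² = 24.34.
The Normal likelihood contributes (σ²)^(−n/2) exp(−SS/(2σ²)), so the posterior is Inverse-Gamma(α + n/2, β + SS/2) = Inverse-Gamma(6.5, 26.17).
The mode of Inverse-Gamma(a, b) is b/(a+1) = 26.17/7.5 ≈ 3.489.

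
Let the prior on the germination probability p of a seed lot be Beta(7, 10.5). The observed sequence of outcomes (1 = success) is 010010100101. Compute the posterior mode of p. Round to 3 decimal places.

Prior: Beta(7, 10.5).
Data: 5 successes in 12 trials (from the sequence). The binomial likelihood contributes p^5(1−p)^7, so the posterior is Beta(7+5, 10.5+7) = Beta(12, 17.5).
For Beta(a, b) with a, b > 1 the mode is (a−1)/(a+b−2) = 11/27.5 ≈ 0.400.

p̂_MAP = 0.400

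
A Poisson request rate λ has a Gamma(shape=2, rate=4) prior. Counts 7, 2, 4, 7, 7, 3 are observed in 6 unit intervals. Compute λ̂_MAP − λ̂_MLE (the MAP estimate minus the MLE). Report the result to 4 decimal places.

Σxᵢ = 30. Posterior is Gamma(32, 10); MAP = (32−1)/10 = 31/10 ≈ 3.10000.
MLE = x̄ = 30/6 ≈ 5.00000.
Difference = 31/10 − 30/6 = -19/10 ≈ -1.9000.

MAP − MLE = -1.9000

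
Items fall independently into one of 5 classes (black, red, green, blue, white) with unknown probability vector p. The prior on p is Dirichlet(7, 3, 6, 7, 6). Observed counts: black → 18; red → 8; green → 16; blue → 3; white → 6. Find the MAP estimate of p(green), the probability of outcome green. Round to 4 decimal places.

MAP estimate of p(green) = 0.2800

The posterior is Dirichlet(αᵢ + nᵢ) = Dirichlet(25, 11, 22, 10, 12).
For a Dirichlet(a₁,…,a_K) with all aᵢ > 1, the mode has j-th component (aⱼ − 1)/(Σaᵢ − K).
Here Σaᵢ = 80 and K = 5, so p(green) = (22 − 1)/(80 − 5) = 21/75 ≈ 0.2800.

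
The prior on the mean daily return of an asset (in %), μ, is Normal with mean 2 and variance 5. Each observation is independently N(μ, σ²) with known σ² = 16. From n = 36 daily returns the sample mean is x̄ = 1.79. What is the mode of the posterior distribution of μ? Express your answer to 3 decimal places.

μ̂_MAP = 1.807

n = 36, x̄ = 1.79.
For a Normal prior and Normal likelihood with known variance, the posterior is Normal; its mode equals its mean, the precision-weighted average.
Prior precision 1/σ₀² = 1/5 = 0.2; data precision n/σ² = 36/16 = 2.25.
μ̂ = (0.2·2 + 2.25·1.79) / (0.2 + 2.25) = 4.4275/2.45 = 253/140 ≈ 1.807.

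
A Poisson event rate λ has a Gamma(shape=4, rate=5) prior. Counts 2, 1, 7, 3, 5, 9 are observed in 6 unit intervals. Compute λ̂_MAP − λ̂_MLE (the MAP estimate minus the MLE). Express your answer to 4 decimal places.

Σxᵢ = 27. Posterior is Gamma(31, 11); MAP = (31−1)/11 = 30/11 ≈ 2.72727.
MLE = x̄ = 27/6 ≈ 4.50000.
Difference = 30/11 − 27/6 = -39/22 ≈ -1.7727.

MAP − MLE = -1.7727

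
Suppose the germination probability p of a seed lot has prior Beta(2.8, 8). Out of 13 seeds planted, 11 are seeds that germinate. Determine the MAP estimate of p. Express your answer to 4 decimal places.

p̂_MAP = 0.5872

Prior: Beta(2.8, 8).
Data: 11 successes in 13 trials. The binomial likelihood contributes p^11(1−p)^2, so the posterior is Beta(2.8+11, 8+2) = Beta(13.8, 10).
For Beta(a, b) with a, b > 1 the mode is (a−1)/(a+b−2) = 12.8/21.8 ≈ 0.5872.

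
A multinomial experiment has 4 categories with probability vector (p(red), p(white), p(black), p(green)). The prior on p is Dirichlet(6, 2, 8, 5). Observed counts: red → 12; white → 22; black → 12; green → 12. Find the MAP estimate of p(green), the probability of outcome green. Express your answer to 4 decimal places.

MAP estimate of p(green) = 0.2133

The posterior is Dirichlet(αᵢ + nᵢ) = Dirichlet(18, 24, 20, 17).
For a Dirichlet(a₁,…,a_K) with all aᵢ > 1, the mode has j-th component (aⱼ − 1)/(Σaᵢ − K).
Here Σaᵢ = 79 and K = 4, so p(green) = (17 − 1)/(79 − 4) = 16/75 ≈ 0.2133.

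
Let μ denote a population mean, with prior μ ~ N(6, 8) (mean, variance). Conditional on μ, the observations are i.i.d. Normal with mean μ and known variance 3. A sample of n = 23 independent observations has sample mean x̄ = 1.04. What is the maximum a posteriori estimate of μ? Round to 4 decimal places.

n = 23, x̄ = 1.04.
For a Normal prior and Normal likelihood with known variance, the posterior is Normal; its mode equals its mean, the precision-weighted average.
Prior precision 1/σ₀² = 1/8 = 0.125; data precision n/σ² = 23/3.
μ̂ = (0.125·6 + (23/3)·1.04) / (0.125 + 23/3) = (2617/300)/(187/24) = 5234/4675 ≈ 1.1196.

μ̂_MAP = 1.1196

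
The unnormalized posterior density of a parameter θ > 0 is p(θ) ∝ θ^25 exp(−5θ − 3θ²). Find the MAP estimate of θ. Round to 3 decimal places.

θ̂_MAP = 1.667

ℓ'(θ) = 25/θ − 5 − 6θ. Setting this to zero and multiplying by θ: 6θ² + 5θ − 25 = 0.
θ = (−5 + √(5² + 4·6·25)) / (2·6) = (−5 + √625) / 12 = (−5 + 25)/12 = 5/3.
ℓ''(θ) = −25/θ² − 6 < 0, confirming a maximum.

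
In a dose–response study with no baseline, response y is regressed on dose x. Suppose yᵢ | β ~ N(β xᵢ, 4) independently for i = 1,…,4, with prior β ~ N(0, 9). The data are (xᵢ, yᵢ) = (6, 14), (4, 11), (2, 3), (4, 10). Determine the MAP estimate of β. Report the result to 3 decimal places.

log p(β | y) = −Σ(yᵢ − βxᵢ)²/(2·4) − β²/(2·9) + const.
Setting the derivative to zero: Σxᵢ(yᵢ − βxᵢ)/4 − β/9 = 0, so β = Σxᵢyᵢ / (Σxᵢ² + σ²/τ²).
Σxᵢyᵢ = 6·14 + 4·11 + 2·3 + 4·10 = 174; Σxᵢ² = 72; σ²/τ² = 4/9.
β̂_MAP = 174 / (72 + 4/9) = 174/(652/9) = 783/326 ≈ 2.402.

β̂_MAP = 2.402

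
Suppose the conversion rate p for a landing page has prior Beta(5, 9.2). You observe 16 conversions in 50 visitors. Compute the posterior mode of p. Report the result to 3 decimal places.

Prior: Beta(5, 9.2).
Data: 16 successes in 50 trials. The binomial likelihood contributes p^16(1−p)^34, so the posterior is Beta(5+16, 9.2+34) = Beta(21, 43.2).
For Beta(a, b) with a, b > 1 the mode is (a−1)/(a+b−2) = 20/62.2 ≈ 0.322.

p̂_MAP = 0.322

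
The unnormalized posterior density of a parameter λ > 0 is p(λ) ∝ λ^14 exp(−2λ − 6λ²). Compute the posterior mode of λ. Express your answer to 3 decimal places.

λ̂_MAP = 1.000

ℓ'(λ) = 14/λ − 2 − 12λ. Setting this to zero and multiplying by λ: 12λ² + 2λ − 14 = 0.
λ = (−2 + √(2² + 4·12·14)) / (2·12) = (−2 + √676) / 24 = (−2 + 26)/24 = 1.
ℓ''(λ) = −14/λ² − 12 < 0, confirming a maximum.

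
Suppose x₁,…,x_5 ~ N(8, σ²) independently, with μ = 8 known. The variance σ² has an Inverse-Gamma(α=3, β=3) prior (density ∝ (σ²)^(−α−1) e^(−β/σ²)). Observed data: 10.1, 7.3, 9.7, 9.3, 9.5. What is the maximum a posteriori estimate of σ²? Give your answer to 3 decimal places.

Sum of squared deviations about the known mean: SS = (10.1−8)² + (7.3−8)² + (9.7−8)² + (9.3−8)² + (9.5−8)² = 11.73.
The Normal likelihood contributes (σ²)^(−n/2) exp(−SS/(2σ²)), so the posterior is Inverse-Gamma(α + n/2, β + SS/2) = Inverse-Gamma(5.5, 8.865).
The mode of Inverse-Gamma(a, b) is b/(a+1) = 8.865/6.5 ≈ 1.364.

σ̂²_MAP = 1.364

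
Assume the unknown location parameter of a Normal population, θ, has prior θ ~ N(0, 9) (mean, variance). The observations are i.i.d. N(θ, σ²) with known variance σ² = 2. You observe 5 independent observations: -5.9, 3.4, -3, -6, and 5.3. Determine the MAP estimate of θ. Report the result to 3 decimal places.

n = 5; x̄ = ((-5.9) + 3.4 + (-3) + (-6) + 5.3)/5 = -6.2/5 = -1.24.
For a Normal prior and Normal likelihood with known variance, the posterior is Normal; its mode equals its mean, the precision-weighted average.
Prior precision 1/σ₀² = 1/9; data precision n/σ² = 5/2 = 2.5.
θ̂ = ((1/9)·0 + 2.5·(-1.24)) / (1/9 + 2.5) = (-3.1)/(47/18) = -279/235 ≈ -1.187.

θ̂_MAP = -1.187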